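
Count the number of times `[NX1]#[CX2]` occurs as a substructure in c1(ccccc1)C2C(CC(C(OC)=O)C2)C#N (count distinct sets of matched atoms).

1

[NX1]#[CX2] is the SMARTS for a nitrile: a nitrogen triple-bonded to a two-connected carbon.
Exactly one fragment in the molecule meets all constraints, giving 1 match.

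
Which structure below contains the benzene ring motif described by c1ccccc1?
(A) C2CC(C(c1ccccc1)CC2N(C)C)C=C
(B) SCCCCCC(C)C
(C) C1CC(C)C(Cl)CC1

c1ccccc1 describes six aromatic carbons in a ring (a benzene ring).
(A) contains a phenyl ring, which satisfies every atom and bond constraint.
(B) has a methyl group (-CH3) but no six-membered all-carbon aromatic ring is present.
(C) has a methyl group (-CH3) but no six-membered all-carbon aromatic ring is present.
So the answer is (A).

A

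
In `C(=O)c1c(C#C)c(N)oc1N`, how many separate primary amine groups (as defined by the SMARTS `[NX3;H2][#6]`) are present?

[NX3;H2][#6] is the SMARTS for a primary amine: a trivalent nitrogen with two H attached to carbon.
The molecule carries 2 separate instances of a primary amino group (-NH2) meeting every constraint; each maps to a distinct set of atoms, giving 2 matches.

2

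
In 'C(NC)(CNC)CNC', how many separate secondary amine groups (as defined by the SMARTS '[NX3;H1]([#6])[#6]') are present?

[NX3;H1]([#6])[#6] is the SMARTS for a secondary amine: a trivalent nitrogen with one H, bonded to two carbons.
The molecule carries 3 separate instances of an N-methylamino group (-NHCH3) meeting every constraint; each maps to a distinct set of atoms, giving 3 matches.

3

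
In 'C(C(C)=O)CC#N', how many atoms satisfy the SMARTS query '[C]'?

5

The query [C] means: uppercase C matches aliphatic (non-aromatic) carbon only.
Check the 7 heavy atoms by environment: 5× C → match; 1× O → no; 1× N → no.
That gives 5 matching atoms.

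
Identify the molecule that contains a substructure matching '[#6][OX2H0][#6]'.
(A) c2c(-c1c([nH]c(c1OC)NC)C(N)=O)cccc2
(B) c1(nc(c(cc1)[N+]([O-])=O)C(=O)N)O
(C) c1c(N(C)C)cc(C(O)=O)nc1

[#6][OX2H0][#6] describes an aliphatic oxygen bridging two carbons with no H on the oxygen (an ether).
(A) contains a methoxy ether (-OCH3), which satisfies every atom and bond constraint.
(B) has a hydroxyl group (-OH) but the oxygen has H1, not H0 bridging two carbons.
(C) has a carboxylic acid group (-C(=O)OH) but the -OH oxygen has H1; the =O is OX1, not OX2.
So the answer is (A).

A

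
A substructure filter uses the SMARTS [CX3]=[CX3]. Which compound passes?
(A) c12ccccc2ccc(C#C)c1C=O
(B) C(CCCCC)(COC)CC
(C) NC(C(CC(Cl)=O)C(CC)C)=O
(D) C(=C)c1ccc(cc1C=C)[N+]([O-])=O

[CX3]=[CX3] describes a non-aromatic C=C double bond between two sp2 carbons (an alkene).
(A) has an ethynyl group (-C#CH) but the C-C bond is a triple bond, not a double bond.
(B) has an ethyl group (-CH2CH3) but its C-C bond is a single bond between CX4 carbons, not CX3=CX3.
(C) has an ethyl group (-CH2CH3) but its C-C bond is a single bond between CX4 carbons, not CX3=CX3.
(D) contains a vinyl group (-CH=CH2), which satisfies every atom and bond constraint.
So the answer is (D).

D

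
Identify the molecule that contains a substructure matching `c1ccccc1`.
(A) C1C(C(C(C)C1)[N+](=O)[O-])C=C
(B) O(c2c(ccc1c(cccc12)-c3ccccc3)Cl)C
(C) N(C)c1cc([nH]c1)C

c1ccccc1 describes six aromatic carbons in a ring (a benzene ring).
(A) has a methyl group (-CH3) but no six-membered all-carbon aromatic ring is present.
(B) contains a phenyl ring, which satisfies every atom and bond constraint.
(C) has a methyl group (-CH3) but no six-membered all-carbon aromatic ring is present.
So the answer is (B).

B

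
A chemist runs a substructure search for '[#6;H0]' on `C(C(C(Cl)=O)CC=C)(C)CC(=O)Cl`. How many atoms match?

2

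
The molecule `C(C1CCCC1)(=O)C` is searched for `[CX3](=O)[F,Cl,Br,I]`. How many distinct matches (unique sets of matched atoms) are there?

0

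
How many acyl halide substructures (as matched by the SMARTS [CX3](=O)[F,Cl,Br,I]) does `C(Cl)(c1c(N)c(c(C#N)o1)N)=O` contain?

1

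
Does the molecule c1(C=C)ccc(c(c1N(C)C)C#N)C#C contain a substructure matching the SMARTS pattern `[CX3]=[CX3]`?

Yes

The pattern [CX3]=[CX3] describes a non-aromatic C=C double bond between two sp2 carbons — an alkene.
The molecule carries a vinyl group (-CH=CH2), whose atoms satisfy every constraint of the query, so the pattern matches.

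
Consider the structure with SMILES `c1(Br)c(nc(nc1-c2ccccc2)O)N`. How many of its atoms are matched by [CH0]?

0

Check the 15 heavy atoms by environment: 2× n (aromatic, H0) → no; 5× c (aromatic, H0) → no; 5× c (aromatic, H1) → no; 1× Br (H0) → no; 1× O (H1) → no; 1× N (H2) → no.
No environment satisfies the query, so 0 matching atoms.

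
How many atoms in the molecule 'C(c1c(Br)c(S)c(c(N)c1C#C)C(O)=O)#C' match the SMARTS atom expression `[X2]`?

6

The query [X2] means: any atom with exactly two total connections (bonds + H).
Check the 16 heavy atoms by environment: 6× c (aromatic, X3) → no; 1× N (X3) → no; 1× Br (X1) → no; 1× C (X3) → no; 1× O (X1) → no; 1× O (X2) → match; 4× C (X2) → match; 1× S (X2) → match.
Summing the matching environments: 1 + 4 + 1 = 6 matching atoms.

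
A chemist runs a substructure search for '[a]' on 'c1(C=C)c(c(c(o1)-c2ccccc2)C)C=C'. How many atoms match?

11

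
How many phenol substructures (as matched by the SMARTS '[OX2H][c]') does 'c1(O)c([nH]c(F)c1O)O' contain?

3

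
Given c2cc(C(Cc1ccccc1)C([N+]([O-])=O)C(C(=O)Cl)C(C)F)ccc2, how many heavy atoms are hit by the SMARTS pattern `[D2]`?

The query [D2] means: atom with exactly two heavy-atom neighbours.
Check the 25 heavy atoms by environment: 1× C (D1) → no; 5× C (D3) → no; 1× C (D2) → match; 2× c (aromatic, D3) → no; 10× c (aromatic, D2) → match; 1× N (charge +1, D3) → no; 1× O (charge -1, D1) → no; 2× O (D1) → no; 1× F (D1) → no; 1× Cl (D1) → no.
Summing the matching environments: 1 + 10 = 11 matching atoms.

11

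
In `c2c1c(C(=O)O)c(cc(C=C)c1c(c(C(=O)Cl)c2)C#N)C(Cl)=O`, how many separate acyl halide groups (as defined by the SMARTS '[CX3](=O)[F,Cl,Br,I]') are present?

2

[CX3](=O)[F,Cl,Br,I] is the SMARTS for an acyl halide: a carbonyl carbon bonded to a halogen.
The molecule carries 2 separate instances of an acyl chloride (-C(=O)Cl) meeting every constraint; each maps to a distinct set of atoms, giving 2 matches.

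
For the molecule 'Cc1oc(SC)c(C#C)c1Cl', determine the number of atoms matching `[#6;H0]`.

5

The query [#6;H0] means: any carbon with no attached hydrogen.
Check the 11 heavy atoms by environment: 1× o (aromatic, H0) → no; 4× c (aromatic, H0) → match; 1× Cl (H0) → no; 1× S (H0) → no; 2× C (H3) → no; 1× C (H0) → match; 1× C (H1) → no.
Summing the matching environments: 4 + 1 = 5 matching atoms.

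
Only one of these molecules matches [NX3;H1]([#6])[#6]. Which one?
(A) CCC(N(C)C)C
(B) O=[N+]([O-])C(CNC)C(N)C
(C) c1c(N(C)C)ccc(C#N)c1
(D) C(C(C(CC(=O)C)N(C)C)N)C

[NX3;H1]([#6])[#6] describes a trivalent nitrogen with one H, bonded to two carbons (a secondary amine).
(A) has a dimethylamino group (-N(CH3)2) but the nitrogen has H0, not H1.
(B) contains an N-methylamino group (-NHCH3), which satisfies every atom and bond constraint.
(C) has a dimethylamino group (-N(CH3)2) but the nitrogen has H0, not H1.
(D) has a primary amino group (-NH2) but the nitrogen has H2 and only one carbon neighbour.
So the answer is (B).

B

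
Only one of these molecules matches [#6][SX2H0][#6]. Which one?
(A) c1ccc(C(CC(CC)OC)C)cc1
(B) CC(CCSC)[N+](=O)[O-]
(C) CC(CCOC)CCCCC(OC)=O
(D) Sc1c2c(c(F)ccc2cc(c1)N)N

B

[#6][SX2H0][#6] describes an aliphatic sulfur bridging two carbons with no H on the sulfur (a thioether).
(A) has a methoxy ether (-OCH3) but the bridging atom is O, not S.
(B) contains a methylthio ether (-SCH3), which satisfies every atom and bond constraint.
(C) has a methoxy ether (-OCH3) but the bridging atom is O, not S.
(D) has a thiol (-SH) but the sulfur has H1, not H0 bridging two carbons.
So the answer is (B).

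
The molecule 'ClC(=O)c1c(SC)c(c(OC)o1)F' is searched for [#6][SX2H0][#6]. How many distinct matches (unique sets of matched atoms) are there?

[#6][SX2H0][#6] is the SMARTS for a thioether: an aliphatic sulfur bridging two carbons with no H on the sulfur.
Exactly one fragment in the molecule meets all constraints, giving 1 match.

1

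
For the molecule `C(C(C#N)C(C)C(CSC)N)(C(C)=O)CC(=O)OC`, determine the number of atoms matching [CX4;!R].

10

The query [CX4;!R] means: aliphatic carbon with four total connections, not in a ring.
Check the 19 heavy atoms by environment: 10× C (X4, acyclic) → match; 1× N (X3, acyclic) → no; 1× C (X2, acyclic) → no; 1× N (X1, acyclic) → no; 1× S (X2, acyclic) → no; 2× C (X3, acyclic) → no; 2× O (X1, acyclic) → no; 1× O (X2, acyclic) → no.
That gives 10 matching atoms.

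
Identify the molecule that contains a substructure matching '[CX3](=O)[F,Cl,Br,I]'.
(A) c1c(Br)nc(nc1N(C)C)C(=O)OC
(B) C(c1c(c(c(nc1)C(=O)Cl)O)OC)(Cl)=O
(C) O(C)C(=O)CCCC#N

B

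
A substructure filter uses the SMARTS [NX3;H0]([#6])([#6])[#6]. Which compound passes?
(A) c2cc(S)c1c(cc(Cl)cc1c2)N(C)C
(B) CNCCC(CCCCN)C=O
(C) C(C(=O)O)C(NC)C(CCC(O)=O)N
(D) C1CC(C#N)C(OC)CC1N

A

[NX3;H0]([#6])([#6])[#6] describes a trivalent nitrogen with no H, bonded to three carbons (a tertiary amine).
(A) contains a dimethylamino group (-N(CH3)2), which satisfies every atom and bond constraint.
(B) has an N-methylamino group (-NHCH3) but the nitrogen still has one H (H1), not H0.
(C) has an N-methylamino group (-NHCH3) but the nitrogen still has one H (H1), not H0.
(D) has a primary amino group (-NH2) but the nitrogen has H2, not H0 with three carbons.
So the answer is (A).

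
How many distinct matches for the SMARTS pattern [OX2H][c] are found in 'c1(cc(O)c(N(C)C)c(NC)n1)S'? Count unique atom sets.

1

[OX2H][c] is the SMARTS for a phenol: a hydroxyl oxygen attached to an aromatic carbon.
Exactly one fragment in the molecule meets all constraints, giving 1 match.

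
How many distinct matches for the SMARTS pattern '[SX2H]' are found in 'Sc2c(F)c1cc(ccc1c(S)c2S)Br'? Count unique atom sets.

[SX2H] is the SMARTS for a thiol: an aliphatic sulfur with two connections, one being H.
The molecule carries 3 separate instances of a thiol (-SH) meeting every constraint; each maps to a distinct set of atoms, giving 3 matches.

3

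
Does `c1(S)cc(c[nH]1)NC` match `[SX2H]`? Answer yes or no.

Yes

The pattern [SX2H] describes an aliphatic sulfur with two connections, one being H — a thiol.
The molecule carries a thiol (-SH), whose atoms satisfy every constraint of the query, so the pattern matches.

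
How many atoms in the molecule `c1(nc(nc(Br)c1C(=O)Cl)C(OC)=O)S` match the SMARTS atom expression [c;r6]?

Check the 15 heavy atoms by environment: 2× n (aromatic, in 6-ring) → no; 4× c (aromatic, in 6-ring) → match; 3× C (acyclic) → no; 3× O (acyclic) → no; 1× Br (acyclic) → no; 1× S (acyclic) → no; 1× Cl (acyclic) → no.
That gives 4 matching atoms.

4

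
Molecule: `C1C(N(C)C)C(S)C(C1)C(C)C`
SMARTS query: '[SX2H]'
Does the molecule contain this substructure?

Yes

The pattern [SX2H] describes an aliphatic sulfur with two connections, one being H — a thiol.
The molecule carries a thiol (-SH), whose atoms satisfy every constraint of the query, so the pattern matches.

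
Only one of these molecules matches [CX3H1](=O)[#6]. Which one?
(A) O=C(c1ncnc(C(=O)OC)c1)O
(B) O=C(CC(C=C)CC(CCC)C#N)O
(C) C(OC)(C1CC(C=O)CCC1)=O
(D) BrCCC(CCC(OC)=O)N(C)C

C

[CX3H1](=O)[#6] describes an sp2 carbon with one H, double-bonded to O and single-bonded to carbon (an aldehyde).
(A) has a methyl-ester group (-C(=O)OCH3) but the carbonyl carbon has H0, not H1.
(B) has a carboxylic acid group (-C(=O)OH) but the carbonyl carbon has H0 and is bonded to O, not H1.
(C) contains an aldehyde (-CHO), which satisfies every atom and bond constraint.
(D) has a methyl-ester group (-C(=O)OCH3) but the carbonyl carbon has H0, not H1.
So the answer is (C).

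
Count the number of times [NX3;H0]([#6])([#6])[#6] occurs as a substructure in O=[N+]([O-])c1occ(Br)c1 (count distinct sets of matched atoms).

0

[NX3;H0]([#6])([#6])[#6] is the SMARTS for a tertiary amine: a trivalent nitrogen with no H, bonded to three carbons.
No fragment in the molecule satisfies every constraint, giving 0 matches.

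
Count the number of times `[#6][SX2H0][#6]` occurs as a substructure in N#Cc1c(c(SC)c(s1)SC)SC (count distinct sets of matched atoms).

3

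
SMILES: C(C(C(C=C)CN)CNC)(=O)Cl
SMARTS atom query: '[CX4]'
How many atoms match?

5

The query [CX4] means: C with X4: aliphatic carbon with exactly 4 total connections (bonds + H).
Check the 12 heavy atoms by environment: 5× C (X4) → match; 2× N (X3) → no; 3× C (X3) → no; 1× O (X1) → no; 1× Cl (X1) → no.
That gives 5 matching atoms.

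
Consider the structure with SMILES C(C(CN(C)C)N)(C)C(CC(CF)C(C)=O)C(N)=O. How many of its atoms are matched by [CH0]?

2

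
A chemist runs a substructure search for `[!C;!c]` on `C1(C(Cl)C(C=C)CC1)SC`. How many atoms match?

2

The query [!C;!c] means: neither aliphatic nor aromatic carbon — same as [!#6].
Check the 10 heavy atoms by environment: 8× C → no; 1× Cl → match; 1× S → match.
Summing the matching environments: 1 + 1 = 2 matching atoms.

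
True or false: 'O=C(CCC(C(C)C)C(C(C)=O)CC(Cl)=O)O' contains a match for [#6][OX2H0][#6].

False

The pattern [#6][OX2H0][#6] describes an aliphatic oxygen bridging two carbons with no H on the oxygen — an ether.
The closest candidate here is a carboxylic acid group (-C(=O)OH), but the -OH oxygen has H1; the =O is OX1, not OX2. No other fragment satisfies the full query, so there is no match.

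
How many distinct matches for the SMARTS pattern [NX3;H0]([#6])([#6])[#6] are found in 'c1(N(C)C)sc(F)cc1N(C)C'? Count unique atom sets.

[NX3;H0]([#6])([#6])[#6] is the SMARTS for a tertiary amine: a trivalent nitrogen with no H, bonded to three carbons.
The molecule carries 2 separate instances of a dimethylamino group (-N(CH3)2) meeting every constraint; each maps to a distinct set of atoms, giving 2 matches.

2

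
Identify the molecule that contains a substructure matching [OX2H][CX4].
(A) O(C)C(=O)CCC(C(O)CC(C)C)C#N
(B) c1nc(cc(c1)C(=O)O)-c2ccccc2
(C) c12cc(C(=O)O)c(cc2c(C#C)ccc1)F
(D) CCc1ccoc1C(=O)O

A

[OX2H][CX4] describes a hydroxyl oxygen bound to an sp3 (X4) carbon (an aliphatic alcohol).
(A) contains a hydroxyl group (-OH), which satisfies every atom and bond constraint.
(B) has a carboxylic acid group (-C(=O)OH) but the -OH is on a CX3 carbonyl carbon, not a CX4 carbon.
(C) has a carboxylic acid group (-C(=O)OH) but the -OH is on a CX3 carbonyl carbon, not a CX4 carbon.
(D) has a carboxylic acid group (-C(=O)OH) but the -OH is on a CX3 carbonyl carbon, not a CX4 carbon.
So the answer is (A).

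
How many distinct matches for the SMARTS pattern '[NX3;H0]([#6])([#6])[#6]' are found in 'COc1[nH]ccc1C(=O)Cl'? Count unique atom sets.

0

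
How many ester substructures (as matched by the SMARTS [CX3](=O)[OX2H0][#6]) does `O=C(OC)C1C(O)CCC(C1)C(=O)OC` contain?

2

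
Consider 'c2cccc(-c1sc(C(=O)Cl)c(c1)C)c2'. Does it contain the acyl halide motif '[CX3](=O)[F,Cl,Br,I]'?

Yes

The pattern [CX3](=O)[F,Cl,Br,I] describes a carbonyl carbon bonded to a halogen — an acyl halide.
The molecule carries an acyl chloride (-C(=O)Cl), whose atoms satisfy every constraint of the query, so the pattern matches.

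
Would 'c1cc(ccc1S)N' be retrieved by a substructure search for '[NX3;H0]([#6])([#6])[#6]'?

No

The pattern [NX3;H0]([#6])([#6])[#6] describes a trivalent nitrogen with no H, bonded to three carbons — a tertiary amine.
The closest candidate here is a primary amino group (-NH2), but the nitrogen has H2, not H0 with three carbons. No other fragment satisfies the full query, so there is no match.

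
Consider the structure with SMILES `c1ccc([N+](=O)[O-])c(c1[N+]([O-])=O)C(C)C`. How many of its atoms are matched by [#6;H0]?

3

Check the 15 heavy atoms by environment: 3× c (aromatic, H1) → no; 3× c (aromatic, H0) → match; 1× C (H1) → no; 2× C (H3) → no; 2× N (charge +1, H0) → no; 2× O (charge -1, H0) → no; 2× O (H0) → no.
That gives 3 matching atoms.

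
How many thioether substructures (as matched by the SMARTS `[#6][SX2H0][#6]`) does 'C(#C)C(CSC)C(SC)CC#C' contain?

[#6][SX2H0][#6] is the SMARTS for a thioether: an aliphatic sulfur bridging two carbons with no H on the sulfur.
The molecule carries 2 separate instances of a methylthio ether (-SCH3) meeting every constraint; each maps to a distinct set of atoms, giving 2 matches.

2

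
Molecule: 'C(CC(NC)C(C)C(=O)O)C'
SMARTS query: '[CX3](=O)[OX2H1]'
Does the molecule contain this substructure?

Yes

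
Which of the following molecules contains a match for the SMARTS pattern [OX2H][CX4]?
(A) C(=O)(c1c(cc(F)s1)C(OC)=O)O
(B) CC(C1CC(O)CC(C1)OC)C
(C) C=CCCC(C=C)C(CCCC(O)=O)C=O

B

[OX2H][CX4] describes a hydroxyl oxygen bound to an sp3 (X4) carbon (an aliphatic alcohol).
(A) has a carboxylic acid group (-C(=O)OH) but the -OH is on a CX3 carbonyl carbon, not a CX4 carbon.
(B) contains a hydroxyl group (-OH), which satisfies every atom and bond constraint.
(C) has a carboxylic acid group (-C(=O)OH) but the -OH is on a CX3 carbonyl carbon, not a CX4 carbon.
So the answer is (B).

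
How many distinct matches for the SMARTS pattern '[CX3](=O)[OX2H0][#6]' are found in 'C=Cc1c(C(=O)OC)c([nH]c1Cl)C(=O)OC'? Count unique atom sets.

[CX3](=O)[OX2H0][#6] is the SMARTS for an ester: a carbonyl carbon bonded to an oxygen that is itself bonded to carbon (no H on that O).
The molecule carries 2 separate instances of a methyl-ester group (-C(=O)OCH3) meeting every constraint; each maps to a distinct set of atoms, giving 2 matches.

2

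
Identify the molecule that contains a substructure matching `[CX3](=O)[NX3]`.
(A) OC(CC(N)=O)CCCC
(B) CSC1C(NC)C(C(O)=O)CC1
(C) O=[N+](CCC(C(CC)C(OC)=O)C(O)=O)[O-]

[CX3](=O)[NX3] describes a carbonyl carbon bonded to a trivalent nitrogen (an amide).
(A) contains a primary amide (-C(=O)NH2), which satisfies every atom and bond constraint.
(B) has a carboxylic acid group (-C(=O)OH) but the carbonyl is bonded to O, not to an NX3 nitrogen.
(C) has a methyl-ester group (-C(=O)OCH3) but the carbonyl is bonded to O, not to an NX3 nitrogen.
So the answer is (A).

A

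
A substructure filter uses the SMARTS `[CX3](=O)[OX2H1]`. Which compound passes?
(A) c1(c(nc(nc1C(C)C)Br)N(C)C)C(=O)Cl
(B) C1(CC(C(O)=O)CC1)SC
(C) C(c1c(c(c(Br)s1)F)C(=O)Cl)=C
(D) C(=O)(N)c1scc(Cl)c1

B

[CX3](=O)[OX2H1] describes an sp2 carbon double-bonded to O and single-bonded to an -OH oxygen (a carboxylic acid).
(A) has an acyl chloride (-C(=O)Cl) but the carbonyl is bonded to Cl, not to an -OH oxygen.
(B) contains a carboxylic acid group (-C(=O)OH), which satisfies every atom and bond constraint.
(C) has an acyl chloride (-C(=O)Cl) but the carbonyl is bonded to Cl, not to an -OH oxygen.
(D) has a primary amide (-C(=O)NH2) but the carbonyl is bonded to N, not to an -OH oxygen.
So the answer is (B).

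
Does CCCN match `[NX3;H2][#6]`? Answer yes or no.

The pattern [NX3;H2][#6] describes a trivalent nitrogen with two H attached to carbon — a primary amine.
The molecule carries a primary amino group (-NH2), whose atoms satisfy every constraint of the query, so the pattern matches.

Yes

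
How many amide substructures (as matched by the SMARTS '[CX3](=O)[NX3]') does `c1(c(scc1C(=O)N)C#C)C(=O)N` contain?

2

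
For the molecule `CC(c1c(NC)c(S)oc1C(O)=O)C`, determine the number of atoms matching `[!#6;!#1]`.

The query [!#6;!#1] means: not carbon and not hydrogen — any heteroatom.
Check the 14 heavy atoms by environment: 1× o (aromatic) → match; 4× c (aromatic) → no; 1× N → match; 5× C → no; 2× O → match; 1× S → match.
Summing the matching environments: 1 + 1 + 2 + 1 = 5 matching atoms.

5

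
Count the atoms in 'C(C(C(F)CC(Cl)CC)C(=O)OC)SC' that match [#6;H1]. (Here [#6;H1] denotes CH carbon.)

Check the 15 heavy atoms by environment: 3× C (H2) → no; 3× C (H1) → match; 3× C (H3) → no; 1× Cl (H0) → no; 1× S (H0) → no; 1× F (H0) → no; 1× C (H0) → no; 2× O (H0) → no.
That gives 3 matching atoms.

3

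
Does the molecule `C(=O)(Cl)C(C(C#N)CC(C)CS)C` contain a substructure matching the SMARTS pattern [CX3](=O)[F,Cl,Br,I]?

The pattern [CX3](=O)[F,Cl,Br,I] describes a carbonyl carbon bonded to a halogen — an acyl halide.
The molecule carries an acyl chloride (-C(=O)Cl), whose atoms satisfy every constraint of the query, so the pattern matches.

Yes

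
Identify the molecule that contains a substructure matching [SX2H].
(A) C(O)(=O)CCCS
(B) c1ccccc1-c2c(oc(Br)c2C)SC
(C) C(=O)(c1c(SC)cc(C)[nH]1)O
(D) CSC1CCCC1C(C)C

A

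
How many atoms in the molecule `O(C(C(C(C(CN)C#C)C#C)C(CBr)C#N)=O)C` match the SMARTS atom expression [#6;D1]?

3

The query [#6;D1] means: carbon bonded to exactly one heavy atom.
Check the 18 heavy atoms by environment: 5× C (D2) → no; 5× C (D3) → no; 3× C (D1) → match; 1× Br (D1) → no; 2× N (D1) → no; 1× O (D1) → no; 1× O (D2) → no.
That gives 3 matching atoms.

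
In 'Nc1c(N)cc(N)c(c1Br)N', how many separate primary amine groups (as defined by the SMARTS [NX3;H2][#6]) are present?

[NX3;H2][#6] is the SMARTS for a primary amine: a trivalent nitrogen with two H attached to carbon.
The molecule carries 4 separate instances of a primary amino group (-NH2) meeting every constraint; each maps to a distinct set of atoms, giving 4 matches.

4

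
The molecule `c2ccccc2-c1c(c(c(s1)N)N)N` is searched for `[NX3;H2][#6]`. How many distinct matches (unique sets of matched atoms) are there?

3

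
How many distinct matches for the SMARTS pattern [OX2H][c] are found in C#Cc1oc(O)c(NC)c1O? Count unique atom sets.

2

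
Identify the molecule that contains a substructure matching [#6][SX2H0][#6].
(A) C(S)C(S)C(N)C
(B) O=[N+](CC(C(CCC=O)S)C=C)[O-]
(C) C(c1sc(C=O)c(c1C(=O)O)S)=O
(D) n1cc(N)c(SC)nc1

D

[#6][SX2H0][#6] describes an aliphatic sulfur bridging two carbons with no H on the sulfur (a thioether).
(A) has a thiol (-SH) but the sulfur has H1, not H0 bridging two carbons.
(B) has a thiol (-SH) but the sulfur has H1, not H0 bridging two carbons.
(C) has a thiol (-SH) but the sulfur has H1, not H0 bridging two carbons.
(D) contains a methylthio ether (-SCH3), which satisfies every atom and bond constraint.
So the answer is (D).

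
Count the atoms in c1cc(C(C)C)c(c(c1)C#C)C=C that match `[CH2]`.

1

Check the 13 heavy atoms by environment: 3× c (aromatic, H0) → no; 3× c (aromatic, H1) → no; 1× C (H0) → no; 3× C (H1) → no; 1× C (H2) → match; 2× C (H3) → no.
That gives 1 matching atom.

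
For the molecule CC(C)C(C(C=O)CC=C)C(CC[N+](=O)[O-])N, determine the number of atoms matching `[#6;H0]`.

The query [#6;H0] means: any carbon with no attached hydrogen.
Check the 17 heavy atoms by environment: 4× C (H2) → no; 6× C (H1) → no; 2× O (H0) → no; 1× N (H2) → no; 2× C (H3) → no; 1× N (charge +1, H0) → no; 1× O (charge -1, H0) → no.
No environment satisfies the query, so 0 matching atoms.

0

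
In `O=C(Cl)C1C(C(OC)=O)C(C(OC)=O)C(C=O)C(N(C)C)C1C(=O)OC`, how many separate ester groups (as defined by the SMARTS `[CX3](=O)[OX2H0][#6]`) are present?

3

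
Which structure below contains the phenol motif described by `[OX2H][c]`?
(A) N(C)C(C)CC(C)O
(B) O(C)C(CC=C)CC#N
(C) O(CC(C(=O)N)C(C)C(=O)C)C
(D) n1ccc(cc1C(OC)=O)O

[OX2H][c] describes a hydroxyl oxygen attached to an aromatic carbon (a phenol).
(A) has a hydroxyl group (-OH) but the -OH is on an aliphatic carbon, not an aromatic c.
(B) has a methoxy ether (-OCH3) but the oxygen has H0, not H1.
(C) has a methoxy ether (-OCH3) but the oxygen has H0, not H1.
(D) contains a hydroxyl group (-OH), which satisfies every atom and bond constraint.
So the answer is (D).

D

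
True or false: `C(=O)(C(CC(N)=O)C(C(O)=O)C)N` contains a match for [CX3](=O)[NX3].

True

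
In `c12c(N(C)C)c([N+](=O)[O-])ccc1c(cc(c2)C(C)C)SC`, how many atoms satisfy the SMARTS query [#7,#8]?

4

The query [#7,#8] means: nitrogen or oxygen (comma = OR).
Check the 21 heavy atoms by environment: 10× c (aromatic) → no; 6× C → no; 1× S → no; 1× N → match; 1× N (charge +1) → match; 1× O (charge -1) → match; 1× O → match.
Summing the matching environments: 1 + 1 + 1 + 1 = 4 matching atoms.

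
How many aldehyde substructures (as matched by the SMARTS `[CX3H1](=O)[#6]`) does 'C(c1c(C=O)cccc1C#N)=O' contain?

[CX3H1](=O)[#6] is the SMARTS for an aldehyde: an sp2 carbon with one H, double-bonded to O and single-bonded to carbon.
The molecule carries 2 separate instances of an aldehyde (-CHO) meeting every constraint; each maps to a distinct set of atoms, giving 2 matches.

2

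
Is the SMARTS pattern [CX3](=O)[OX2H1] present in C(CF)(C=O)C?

No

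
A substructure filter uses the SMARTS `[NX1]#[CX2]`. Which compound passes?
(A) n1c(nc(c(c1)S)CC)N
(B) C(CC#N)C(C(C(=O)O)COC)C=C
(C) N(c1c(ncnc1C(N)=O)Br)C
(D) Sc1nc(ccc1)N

B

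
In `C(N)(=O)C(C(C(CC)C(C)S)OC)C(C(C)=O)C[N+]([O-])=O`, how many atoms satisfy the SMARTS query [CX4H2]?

The query [CX4H2] means: sp3 carbon (X4) with exactly two hydrogens.
Check the 21 heavy atoms by environment: 4× C (H3, X4) → no; 5× C (H1, X4) → no; 2× C (H2, X4) → match; 2× C (H0, X3) → no; 3× O (H0, X1) → no; 1× S (H1, X2) → no; 1× N (charge +1, H0, X3) → no; 1× O (charge -1, H0, X1) → no; 1× N (H2, X3) → no; 1× O (H0, X2) → no.
That gives 2 matching atoms.

2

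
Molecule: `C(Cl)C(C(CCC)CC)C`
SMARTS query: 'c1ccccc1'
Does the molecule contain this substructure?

No

The pattern c1ccccc1 describes six aromatic carbons in a ring — a benzene ring.
The closest candidate here is a methyl group (-CH3), but no six-membered all-carbon aromatic ring is present. No other fragment satisfies the full query, so there is no match.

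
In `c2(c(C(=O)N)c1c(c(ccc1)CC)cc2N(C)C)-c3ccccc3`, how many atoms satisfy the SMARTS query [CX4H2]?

1

The query [CX4H2] means: sp3 carbon (X4) with exactly two hydrogens.
Check the 24 heavy atoms by environment: 7× c (aromatic, H0, X3) → no; 9× c (aromatic, H1, X3) → no; 1× C (H2, X4) → match; 3× C (H3, X4) → no; 1× N (H0, X3) → no; 1× C (H0, X3) → no; 1× O (H0, X1) → no; 1× N (H2, X3) → no.
That gives 1 matching atom.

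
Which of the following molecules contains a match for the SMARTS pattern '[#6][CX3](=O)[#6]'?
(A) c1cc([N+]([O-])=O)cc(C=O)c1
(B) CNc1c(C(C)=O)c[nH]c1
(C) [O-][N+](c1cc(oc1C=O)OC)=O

B

[#6][CX3](=O)[#6] describes a carbonyl carbon (no H) flanked by two carbons (a ketone).
(A) has an aldehyde (-CHO) but the carbonyl carbon has H1, so it is not flanked by two carbons.
(B) contains an acetyl/ketone group (-C(=O)CH3), which satisfies every atom and bond constraint.
(C) has an aldehyde (-CHO) but the carbonyl carbon has H1, so it is not flanked by two carbons.
So the answer is (B).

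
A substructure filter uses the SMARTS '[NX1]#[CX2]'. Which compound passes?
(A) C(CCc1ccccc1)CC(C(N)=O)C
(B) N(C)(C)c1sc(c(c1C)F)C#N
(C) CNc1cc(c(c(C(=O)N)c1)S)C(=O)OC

B

[NX1]#[CX2] describes a nitrogen triple-bonded to a two-connected carbon (a nitrile).
(A) has a primary amide (-C(=O)NH2) but the nitrogen is NX3, not NX1.
(B) contains a nitrile (-C#N), which satisfies every atom and bond constraint.
(C) has a primary amide (-C(=O)NH2) but the nitrogen is NX3, not NX1.
So the answer is (B).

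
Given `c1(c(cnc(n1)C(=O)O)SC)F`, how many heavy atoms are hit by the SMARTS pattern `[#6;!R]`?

The query [#6;!R] means: carbon not in any ring.
Check the 12 heavy atoms by environment: 2× n (aromatic, in 6-ring) → no; 4× c (aromatic, in 6-ring) → no; 1× S (acyclic) → no; 2× C (acyclic) → match; 1× F (acyclic) → no; 2× O (acyclic) → no.
That gives 2 matching atoms.

2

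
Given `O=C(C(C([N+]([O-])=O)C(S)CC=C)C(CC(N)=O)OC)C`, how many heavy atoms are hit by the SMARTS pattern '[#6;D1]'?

3

Check the 20 heavy atoms by environment: 3× C (D2) → no; 6× C (D3) → no; 1× O (D2) → no; 3× C (D1) → match; 3× O (D1) → no; 1× N (charge +1, D3) → no; 1× O (charge -1, D1) → no; 1× N (D1) → no; 1× S (D1) → no.
That gives 3 matching atoms.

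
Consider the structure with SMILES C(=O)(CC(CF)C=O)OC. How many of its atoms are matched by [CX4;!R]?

The query [CX4;!R] means: aliphatic carbon with four total connections, not in a ring.
Check the 10 heavy atoms by environment: 4× C (X4, acyclic) → match; 1× F (X1, acyclic) → no; 2× C (X3, acyclic) → no; 2× O (X1, acyclic) → no; 1× O (X2, acyclic) → no.
That gives 4 matching atoms.

4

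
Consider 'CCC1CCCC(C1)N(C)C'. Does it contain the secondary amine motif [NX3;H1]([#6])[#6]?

No

The pattern [NX3;H1]([#6])[#6] describes a trivalent nitrogen with one H, bonded to two carbons — a secondary amine.
The closest candidate here is a dimethylamino group (-N(CH3)2), but the nitrogen has H0, not H1. No other fragment satisfies the full query, so there is no match.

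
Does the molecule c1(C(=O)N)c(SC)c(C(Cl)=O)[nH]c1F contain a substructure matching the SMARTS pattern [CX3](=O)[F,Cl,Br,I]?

The pattern [CX3](=O)[F,Cl,Br,I] describes a carbonyl carbon bonded to a halogen — an acyl halide.
The molecule carries an acyl chloride (-C(=O)Cl), whose atoms satisfy every constraint of the query, so the pattern matches.

Yes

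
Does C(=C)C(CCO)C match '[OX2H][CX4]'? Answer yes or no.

Yes

The pattern [OX2H][CX4] describes a hydroxyl oxygen bound to an sp3 (X4) carbon — an aliphatic alcohol.
The molecule carries a hydroxyl group (-OH), whose atoms satisfy every constraint of the query, so the pattern matches.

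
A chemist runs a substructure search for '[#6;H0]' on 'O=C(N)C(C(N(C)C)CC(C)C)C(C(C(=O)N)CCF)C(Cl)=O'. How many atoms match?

Check the 23 heavy atoms by environment: 3× C (H2) → no; 5× C (H1) → no; 4× C (H3) → no; 3× C (H0) → match; 3× O (H0) → no; 2× N (H2) → no; 1× F (H0) → no; 1× Cl (H0) → no; 1× N (H0) → no.
That gives 3 matching atoms.

3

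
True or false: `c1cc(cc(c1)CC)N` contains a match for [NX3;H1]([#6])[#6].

False

The pattern [NX3;H1]([#6])[#6] describes a trivalent nitrogen with one H, bonded to two carbons — a secondary amine.
The closest candidate here is a primary amino group (-NH2), but the nitrogen has H2 and only one carbon neighbour. No other fragment satisfies the full query, so there is no match.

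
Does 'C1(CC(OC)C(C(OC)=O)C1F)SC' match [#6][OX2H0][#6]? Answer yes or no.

The pattern [#6][OX2H0][#6] describes an aliphatic oxygen bridging two carbons with no H on the oxygen — an ether.
The molecule carries a methoxy ether (-OCH3), whose atoms satisfy every constraint of the query, so the pattern matches.

Yes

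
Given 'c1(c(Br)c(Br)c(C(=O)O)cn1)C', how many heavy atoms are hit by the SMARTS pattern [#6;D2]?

1

Check the 12 heavy atoms by environment: 1× n (aromatic, D2) → no; 1× c (aromatic, D2) → match; 4× c (aromatic, D3) → no; 1× C (D3) → no; 2× O (D1) → no; 2× Br (D1) → no; 1× C (D1) → no.
That gives 1 matching atom.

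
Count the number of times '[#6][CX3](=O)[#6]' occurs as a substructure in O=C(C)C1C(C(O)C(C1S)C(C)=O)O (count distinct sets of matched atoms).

2

[#6][CX3](=O)[#6] is the SMARTS for a ketone: a carbonyl carbon (no H) flanked by two carbons.
The molecule carries 2 separate instances of an acetyl/ketone group (-C(=O)CH3) meeting every constraint; each maps to a distinct set of atoms, giving 2 matches.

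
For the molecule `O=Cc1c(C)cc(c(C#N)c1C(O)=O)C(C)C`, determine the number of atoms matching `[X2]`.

The query [X2] means: any atom with exactly two total connections (bonds + H).
Check the 17 heavy atoms by environment: 6× c (aromatic, X3) → no; 4× C (X4) → no; 2× C (X3) → no; 2× O (X1) → no; 1× C (X2) → match; 1× N (X1) → no; 1× O (X2) → match.
Summing the matching environments: 1 + 1 = 2 matching atoms.

2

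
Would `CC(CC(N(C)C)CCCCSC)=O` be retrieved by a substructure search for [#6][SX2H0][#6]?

The pattern [#6][SX2H0][#6] describes an aliphatic sulfur bridging two carbons with no H on the sulfur — a thioether.
The molecule carries a methylthio ether (-SCH3), whose atoms satisfy every constraint of the query, so the pattern matches.

Yes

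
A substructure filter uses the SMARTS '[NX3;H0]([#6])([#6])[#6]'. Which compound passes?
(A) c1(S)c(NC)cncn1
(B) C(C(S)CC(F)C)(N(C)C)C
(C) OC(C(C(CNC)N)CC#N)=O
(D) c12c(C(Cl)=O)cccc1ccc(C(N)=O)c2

[NX3;H0]([#6])([#6])[#6] describes a trivalent nitrogen with no H, bonded to three carbons (a tertiary amine).
(A) has an N-methylamino group (-NHCH3) but the nitrogen still has one H (H1), not H0.
(B) contains a dimethylamino group (-N(CH3)2), which satisfies every atom and bond constraint.
(C) has a primary amino group (-NH2) but the nitrogen has H2, not H0 with three carbons.
(D) has a primary amide (-C(=O)NH2) but the amide nitrogen has H2 and only one carbon neighbour.
So the answer is (B).

B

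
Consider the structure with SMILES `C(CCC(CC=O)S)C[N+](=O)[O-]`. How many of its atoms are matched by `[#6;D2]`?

6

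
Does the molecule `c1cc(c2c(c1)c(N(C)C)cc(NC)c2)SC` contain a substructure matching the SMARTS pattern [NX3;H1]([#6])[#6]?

Yes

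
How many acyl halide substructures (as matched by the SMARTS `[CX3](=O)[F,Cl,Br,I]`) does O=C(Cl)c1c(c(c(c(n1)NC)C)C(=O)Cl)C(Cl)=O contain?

[CX3](=O)[F,Cl,Br,I] is the SMARTS for an acyl halide: a carbonyl carbon bonded to a halogen.
The molecule carries 3 separate instances of an acyl chloride (-C(=O)Cl) meeting every constraint; each maps to a distinct set of atoms, giving 3 matches.

3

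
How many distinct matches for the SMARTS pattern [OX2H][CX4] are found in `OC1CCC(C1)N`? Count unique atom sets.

1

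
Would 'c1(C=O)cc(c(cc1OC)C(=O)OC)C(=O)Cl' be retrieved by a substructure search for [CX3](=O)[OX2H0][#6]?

Yes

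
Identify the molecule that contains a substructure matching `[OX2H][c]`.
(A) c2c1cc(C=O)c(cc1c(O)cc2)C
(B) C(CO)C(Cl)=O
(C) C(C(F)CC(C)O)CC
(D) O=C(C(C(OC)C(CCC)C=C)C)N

[OX2H][c] describes a hydroxyl oxygen attached to an aromatic carbon (a phenol).
(A) contains a hydroxyl group (-OH), which satisfies every atom and bond constraint.
(B) has a hydroxyl group (-OH) but the -OH is on an aliphatic carbon, not an aromatic c.
(C) has a hydroxyl group (-OH) but the -OH is on an aliphatic carbon, not an aromatic c.
(D) has a methoxy ether (-OCH3) but the oxygen has H0, not H1.
So the answer is (A).

A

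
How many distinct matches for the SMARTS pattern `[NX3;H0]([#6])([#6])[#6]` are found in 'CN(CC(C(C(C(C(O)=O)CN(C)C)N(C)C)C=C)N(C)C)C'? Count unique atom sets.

[NX3;H0]([#6])([#6])[#6] is the SMARTS for a tertiary amine: a trivalent nitrogen with no H, bonded to three carbons.
The molecule carries 4 separate instances of a dimethylamino group (-N(CH3)2) meeting every constraint; each maps to a distinct set of atoms, giving 4 matches.

4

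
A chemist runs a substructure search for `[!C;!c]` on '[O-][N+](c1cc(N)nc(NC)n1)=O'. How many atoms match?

7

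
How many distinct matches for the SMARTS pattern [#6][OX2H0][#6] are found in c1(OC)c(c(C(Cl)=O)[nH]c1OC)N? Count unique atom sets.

[#6][OX2H0][#6] is the SMARTS for an ether: an aliphatic oxygen bridging two carbons with no H on the oxygen.
The molecule carries 2 separate instances of a methoxy ether (-OCH3) meeting every constraint; each maps to a distinct set of atoms, giving 2 matches.

2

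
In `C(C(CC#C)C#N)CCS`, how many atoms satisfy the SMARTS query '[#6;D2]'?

The query [#6;D2] means: any carbon bonded to exactly two heavy atoms.
Check the 10 heavy atoms by environment: 6× C (D2) → match; 1× C (D3) → no; 1× S (D1) → no; 1× C (D1) → no; 1× N (D1) → no.
That gives 6 matching atoms.

6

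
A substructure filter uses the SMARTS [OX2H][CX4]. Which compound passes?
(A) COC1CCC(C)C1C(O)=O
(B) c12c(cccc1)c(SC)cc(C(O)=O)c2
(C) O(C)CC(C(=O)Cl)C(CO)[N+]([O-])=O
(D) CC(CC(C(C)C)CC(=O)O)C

C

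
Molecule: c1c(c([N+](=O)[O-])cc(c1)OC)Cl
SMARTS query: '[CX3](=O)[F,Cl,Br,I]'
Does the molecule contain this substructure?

No

The pattern [CX3](=O)[F,Cl,Br,I] describes a carbonyl carbon bonded to a halogen — an acyl halide.
The closest candidate here is a chloro substituent, but the Cl is not on a carbonyl carbon. No other fragment satisfies the full query, so there is no match.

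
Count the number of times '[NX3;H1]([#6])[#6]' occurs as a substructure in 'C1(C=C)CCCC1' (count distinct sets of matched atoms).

0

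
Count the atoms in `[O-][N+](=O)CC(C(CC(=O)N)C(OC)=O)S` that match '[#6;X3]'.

Check the 15 heavy atoms by environment: 5× C (X4) → no; 1× N (charge +1, X3) → no; 1× O (charge -1, X1) → no; 3× O (X1) → no; 2× C (X3) → match; 1× N (X3) → no; 1× S (X2) → no; 1× O (X2) → no.
That gives 2 matching atoms.

2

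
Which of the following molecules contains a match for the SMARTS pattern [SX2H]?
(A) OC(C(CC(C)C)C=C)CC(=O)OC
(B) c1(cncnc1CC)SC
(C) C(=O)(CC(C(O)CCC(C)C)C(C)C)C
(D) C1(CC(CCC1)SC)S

D

[SX2H] describes an aliphatic sulfur with two connections, one being H (a thiol).
(A) has a hydroxyl group (-OH) but it is an -OH, not an -SH.
(B) has a methylthio ether (-SCH3) but the sulfur has H0 (bonded to two carbons), not H1.
(C) has a hydroxyl group (-OH) but it is an -OH, not an -SH.
(D) contains a thiol (-SH), which satisfies every atom and bond constraint.
So the answer is (D).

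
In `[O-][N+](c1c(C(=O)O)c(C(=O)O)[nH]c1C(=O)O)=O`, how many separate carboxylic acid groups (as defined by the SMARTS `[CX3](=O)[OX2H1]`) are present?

3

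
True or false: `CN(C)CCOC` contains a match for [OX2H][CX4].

The pattern [OX2H][CX4] describes a hydroxyl oxygen bound to an sp3 (X4) carbon — an aliphatic alcohol.
The closest candidate here is a methoxy ether (-OCH3), but the oxygen has H0 (ether), not H1. No other fragment satisfies the full query, so there is no match.

False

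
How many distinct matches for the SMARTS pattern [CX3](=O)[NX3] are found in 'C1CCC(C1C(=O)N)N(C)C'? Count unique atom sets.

[CX3](=O)[NX3] is the SMARTS for an amide: a carbonyl carbon bonded to a trivalent nitrogen.
Exactly one fragment in the molecule meets all constraints, giving 1 match.

1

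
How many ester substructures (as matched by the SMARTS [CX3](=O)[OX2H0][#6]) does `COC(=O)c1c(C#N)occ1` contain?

[CX3](=O)[OX2H0][#6] is the SMARTS for an ester: a carbonyl carbon bonded to an oxygen that is itself bonded to carbon (no H on that O).
Exactly one fragment in the molecule meets all constraints, giving 1 match.

1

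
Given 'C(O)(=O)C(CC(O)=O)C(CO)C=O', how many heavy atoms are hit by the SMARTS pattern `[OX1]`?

3

The query [OX1] means: aliphatic oxygen with one total connection — typically a carbonyl =O or an oxide.
Check the 13 heavy atoms by environment: 4× C (X4) → no; 3× C (X3) → no; 3× O (X1) → match; 3× O (X2) → no.
That gives 3 matching atoms.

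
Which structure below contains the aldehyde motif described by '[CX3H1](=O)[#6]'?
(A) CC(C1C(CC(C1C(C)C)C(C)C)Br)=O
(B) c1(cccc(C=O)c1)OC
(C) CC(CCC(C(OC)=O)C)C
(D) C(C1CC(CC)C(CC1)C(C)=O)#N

B

[CX3H1](=O)[#6] describes an sp2 carbon with one H, double-bonded to O and single-bonded to carbon (an aldehyde).
(A) has an acetyl/ketone group (-C(=O)CH3) but the carbonyl carbon has H0 (two carbon neighbours), not H1.
(B) contains an aldehyde (-CHO), which satisfies every atom and bond constraint.
(C) has a methyl-ester group (-C(=O)OCH3) but the carbonyl carbon has H0, not H1.
(D) has an acetyl/ketone group (-C(=O)CH3) but the carbonyl carbon has H0 (two carbon neighbours), not H1.
So the answer is (B).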